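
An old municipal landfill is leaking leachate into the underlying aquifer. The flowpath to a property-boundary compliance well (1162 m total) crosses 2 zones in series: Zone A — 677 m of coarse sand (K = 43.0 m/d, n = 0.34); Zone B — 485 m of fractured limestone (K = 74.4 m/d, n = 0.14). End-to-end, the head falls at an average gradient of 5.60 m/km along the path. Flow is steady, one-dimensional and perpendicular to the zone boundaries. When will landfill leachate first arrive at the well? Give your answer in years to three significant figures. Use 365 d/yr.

For zones in series the flux q is common to all zones; the equivalent conductivity is the harmonic (thickness-weighted) mean, K_eq = L_total / Σ(L_j/K_j).
Σ(L/K) = 677/43.0 + 485/74.4 = 15.74 + 6.519 = 22.26 d
K_eq = L_total / Σ(L/K) = 1162 / 22.26 = 52.19 m/d
q = K_eq · i = 52.19 × 0.0056 = 0.2923 m/d (same in every zone)
Zone A: v = q/n = 0.2923/0.34 = 0.8597 m/d → t_A = 677/0.8597 = 787.5 d
Zone B: v = q/n = 0.2923/0.14 = 2.088 m/d → t_B = 485/2.088 = 232.3 d
Total t = 787.5 + 232.3 = 1020 d
   = 1020 / 365 = 2.79 yr

2.79 years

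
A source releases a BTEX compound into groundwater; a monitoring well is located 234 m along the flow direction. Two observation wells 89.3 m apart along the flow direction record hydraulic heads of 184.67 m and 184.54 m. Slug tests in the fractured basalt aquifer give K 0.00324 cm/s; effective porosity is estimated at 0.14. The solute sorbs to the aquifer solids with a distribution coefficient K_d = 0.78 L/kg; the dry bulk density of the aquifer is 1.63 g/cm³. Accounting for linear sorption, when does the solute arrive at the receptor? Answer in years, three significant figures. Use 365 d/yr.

222 years

Hydraulic gradient i = (184.67 − 184.54) / 89.3 = 0.13 / 89.3 = 0.001456
K = 0.00324 cm/s × 864 = 2.799 m/d
q = Ki = 2.799 × 0.001456 = 0.004075 m/d
v = Ki/n = 2.799·0.001456/0.14 = 0.02911 m/d
Retardation R = 1 + ρ_b·K_d/n = 1 + 1.63×0.78/0.14 = 10.08
Contaminant velocity v_c = v/R = 0.02911/10.08 = 0.002887 m/d
t = L/v_c = 234/0.002887 = 81040 d
   = 81040/365 = 222 yr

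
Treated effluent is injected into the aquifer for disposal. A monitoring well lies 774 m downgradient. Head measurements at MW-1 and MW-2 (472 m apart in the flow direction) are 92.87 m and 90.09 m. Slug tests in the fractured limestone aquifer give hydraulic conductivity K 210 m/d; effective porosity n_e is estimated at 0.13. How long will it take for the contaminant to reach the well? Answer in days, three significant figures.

Hydraulic gradient i = (92.87 − 90.09) / 472 = 2.78 / 472 = 0.005890
q = Ki = 210 × 0.005890 = 1.237 m/d
Seepage velocity v = q / n = 1.237 / 0.13 = 9.514 m/d
t = L / v = 774 / 9.514 = 81.35 d

81.4 days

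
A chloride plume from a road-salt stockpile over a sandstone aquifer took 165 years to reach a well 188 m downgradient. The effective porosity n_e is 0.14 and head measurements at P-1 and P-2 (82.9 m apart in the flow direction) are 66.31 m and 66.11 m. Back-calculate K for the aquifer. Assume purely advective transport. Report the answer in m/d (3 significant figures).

Hydraulic gradient i = (66.31 − 66.11) / 82.9 = 0.20 / 82.9 = 0.002413
t = 165 years = 60230 d
v = L / t = 188 / 60230 = 0.003122 m/d
K = v · n / i = 0.003122 × 0.14 / 0.002413 = 0.181 m/d

0.181 m/d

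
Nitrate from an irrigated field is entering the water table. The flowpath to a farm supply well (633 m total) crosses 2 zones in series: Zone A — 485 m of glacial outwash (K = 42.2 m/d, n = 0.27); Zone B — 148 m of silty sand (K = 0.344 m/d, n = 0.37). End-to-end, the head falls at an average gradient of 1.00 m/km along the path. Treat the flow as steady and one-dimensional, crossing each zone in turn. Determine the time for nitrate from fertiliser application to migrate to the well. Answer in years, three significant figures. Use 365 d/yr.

Continuity: the same q passes through each zone, so ΔH = q·Σ(L_j/K_j) — the zones act as resistances in series.
Σ(L/K) = 485/42.2 + 148/0.344 = 11.49 + 430.2 = 441.7 d
K_eq = L_total / Σ(L/K) = 633 / 441.7 = 1.433 m/d
q = K_eq · i = 1.433 × 0.0010 = 0.001433 m/d (same in every zone)
Zone A: v = q/n = 0.001433/0.27 = 0.005307 m/d → t_A = 485/0.005307 = 91380 d
Zone B: v = q/n = 0.001433/0.37 = 0.003873 m/d → t_B = 148/0.003873 = 38210 d
Total t = 91380 + 38210 = 129600 d
   = 129600 / 365 = 355 yr

355 years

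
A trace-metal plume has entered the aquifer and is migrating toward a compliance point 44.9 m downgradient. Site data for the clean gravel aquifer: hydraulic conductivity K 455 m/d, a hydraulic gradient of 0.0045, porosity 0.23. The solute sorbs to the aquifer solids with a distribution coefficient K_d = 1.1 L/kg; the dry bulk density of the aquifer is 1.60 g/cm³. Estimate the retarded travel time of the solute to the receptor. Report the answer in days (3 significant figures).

Specific discharge q = 455 × 0.0045 = 2.048 m/d
Average linear velocity = 2.048 / 0.23 = 8.902 m/d
Retardation R = 1 + ρ_b·K_d/n = 1 + 1.60×1.1/0.23 = 8.652
Contaminant velocity v_c = v/R = 8.902/8.652 = 1.029 m/d
t = L/v_c = 44.9/1.029 = 43.64 d

43.6 days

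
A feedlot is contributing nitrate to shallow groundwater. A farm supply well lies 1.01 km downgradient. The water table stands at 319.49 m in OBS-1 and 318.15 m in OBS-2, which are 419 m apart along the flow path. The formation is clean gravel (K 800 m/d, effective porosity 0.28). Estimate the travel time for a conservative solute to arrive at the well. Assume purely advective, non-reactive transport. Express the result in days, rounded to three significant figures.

Hydraulic gradient i = (319.49 − 318.15) / 419 = 1.34 / 419 = 0.003198
q = Ki = 800 × 0.003198 = 2.558 m/d
v_s = q/n_e = 2.558/0.28 = 9.137 m/d
L = 1.01 km = 1010 m
t = L / v = 1010 / 9.137 = 110.5 d

111 days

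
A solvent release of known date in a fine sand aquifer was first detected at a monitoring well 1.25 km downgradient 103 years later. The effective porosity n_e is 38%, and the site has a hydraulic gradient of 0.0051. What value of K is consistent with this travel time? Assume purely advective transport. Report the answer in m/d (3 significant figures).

t = 103 years = 37600 d
L = 1.25 km = 1250 m
v = L / t = 1250 / 37600 = 0.03325 m/d
K = v · n / i = 0.03325 × 0.38 / 0.0051 = 2.48 m/d

2.48 m/d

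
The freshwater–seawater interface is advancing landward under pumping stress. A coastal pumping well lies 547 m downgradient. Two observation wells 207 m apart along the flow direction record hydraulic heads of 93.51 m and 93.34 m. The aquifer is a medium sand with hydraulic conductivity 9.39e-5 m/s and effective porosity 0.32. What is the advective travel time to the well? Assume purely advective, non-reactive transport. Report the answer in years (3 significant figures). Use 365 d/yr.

Hydraulic gradient i = (93.51 − 93.34) / 207 = 0.17 / 207 = 8.213e-4
K = 9.39e-5 m/s × 86400 s/d = 8.113 m/d
q = Ki = 8.113 × 8.213e-4 = 0.006663 m/d
v = Ki/n = 8.113·8.213e-4/0.32 = 0.02082 m/d
t = L / v = 547 / 0.02082 = 26270 d
   = 26270 / 365 = 72.0 yr

72.0 years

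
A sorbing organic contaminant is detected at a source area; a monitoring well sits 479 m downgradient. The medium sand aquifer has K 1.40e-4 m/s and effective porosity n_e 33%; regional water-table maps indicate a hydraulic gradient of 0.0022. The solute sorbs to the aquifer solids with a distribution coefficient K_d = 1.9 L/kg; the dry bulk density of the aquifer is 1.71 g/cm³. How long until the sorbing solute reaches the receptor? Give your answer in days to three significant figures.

K = 1.40e-4 m/s × 86400 s/d = 12.10 m/d
q = Ki = 12.10 × 0.0022 = 0.02661 m/d
Average linear velocity = 0.02661 / 0.33 = 0.08064 m/d
Retardation R = 1 + ρ_b·K_d/n = 1 + 1.71×1.9/0.33 = 10.85
Contaminant velocity v_c = v/R = 0.08064/10.85 = 0.007435 m/d
t = L/v_c = 479/0.007435 = 64420 d

64400 days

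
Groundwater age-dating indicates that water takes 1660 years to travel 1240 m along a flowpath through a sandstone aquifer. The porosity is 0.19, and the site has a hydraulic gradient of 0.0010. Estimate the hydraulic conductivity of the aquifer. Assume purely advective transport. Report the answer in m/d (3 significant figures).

t = 1660 years = 605900 d
v = L / t = 1240 / 605900 = 0.002047 m/d
K = v · n / i = 0.002047 × 0.19 / 0.0010 = 0.389 m/d

0.389 m/d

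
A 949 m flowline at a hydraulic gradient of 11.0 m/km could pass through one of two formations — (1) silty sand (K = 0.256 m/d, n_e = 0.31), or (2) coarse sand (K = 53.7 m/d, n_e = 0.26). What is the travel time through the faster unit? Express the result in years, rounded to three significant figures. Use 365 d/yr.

1.14 years

Unit 1 (silty sand): v = 0.256×0.011/0.31 = 0.009084 m/d, t = 949/0.009084 = 104500 d
Unit 2 (coarse sand): v = 53.7×0.011/0.26 = 2.272 m/d, t = 949/2.272 = 417.7 d
Faster: 417.7 d / 365 = 1.14 yr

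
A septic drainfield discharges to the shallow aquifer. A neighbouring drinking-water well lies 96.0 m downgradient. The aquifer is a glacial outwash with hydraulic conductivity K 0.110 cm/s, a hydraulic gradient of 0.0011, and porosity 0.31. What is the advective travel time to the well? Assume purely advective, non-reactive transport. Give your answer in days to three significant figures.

285 days

K = 0.110 cm/s × 864 = 95.04 m/d
Specific discharge q = 95.04 × 0.0011 = 0.1045 m/d
Average linear velocity = 0.1045 / 0.31 = 0.3372 m/d
t = L / v = 96.0 / 0.3372 = 284.7 d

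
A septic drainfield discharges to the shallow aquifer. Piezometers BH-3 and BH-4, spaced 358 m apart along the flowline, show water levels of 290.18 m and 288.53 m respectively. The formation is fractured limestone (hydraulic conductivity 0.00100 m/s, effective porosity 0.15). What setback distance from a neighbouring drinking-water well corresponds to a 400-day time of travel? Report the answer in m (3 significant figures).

Hydraulic gradient i = (290.18 − 288.53) / 358 = 1.65 / 358 = 0.004609
K = 0.00100 m/s × 86400 s/d = 86.40 m/d
Darcy flux q = K·i = 86.40 × 0.004609 = 0.3982 m/d
v_s = q/n_e = 0.3982/0.15 = 2.655 m/d
L = v × T = 2.655 × 400 = 1062 m

1060 m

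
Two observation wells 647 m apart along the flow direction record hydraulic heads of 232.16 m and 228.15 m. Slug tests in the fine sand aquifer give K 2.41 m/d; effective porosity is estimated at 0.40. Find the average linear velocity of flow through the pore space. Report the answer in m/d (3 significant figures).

Hydraulic gradient i = (232.16 − 228.15) / 647 = 4.01 / 647 = 0.006198
Specific discharge q = 2.41 × 0.006198 = 0.01494 m/d
v_s = q/n_e = 0.01494/0.40 = 0.03734 m/d

0.0373 m/d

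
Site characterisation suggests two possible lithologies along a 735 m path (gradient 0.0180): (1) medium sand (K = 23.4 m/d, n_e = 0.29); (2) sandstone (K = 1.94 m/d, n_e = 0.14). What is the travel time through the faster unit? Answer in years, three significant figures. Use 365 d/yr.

1.39 years

Unit 1 (medium sand): v = 23.4×0.018/0.29 = 1.452 m/d, t = 735/1.452 = 506.1 d
Unit 2 (sandstone): v = 1.94×0.018/0.14 = 0.2494 m/d, t = 735/0.2494 = 2947 d
Faster: 506.1 d / 365 = 1.39 yr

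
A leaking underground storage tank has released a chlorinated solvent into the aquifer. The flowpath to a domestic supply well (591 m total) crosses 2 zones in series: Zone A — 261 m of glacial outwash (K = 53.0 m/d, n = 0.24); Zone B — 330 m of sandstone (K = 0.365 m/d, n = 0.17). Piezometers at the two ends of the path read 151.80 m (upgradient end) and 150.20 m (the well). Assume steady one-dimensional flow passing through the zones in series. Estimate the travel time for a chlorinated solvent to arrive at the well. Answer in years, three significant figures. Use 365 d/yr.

185 years

Total head drop ΔH = 151.80 − 150.20 = 1.60 m
Steady 1-D flow in series ⇒ the Darcy flux q is identical in every zone and the zone head losses add (resistances L/K in series).
Σ(L/K) = 261/53.0 + 330/0.365 = 4.925 + 904.1 = 909.0 d
q = ΔH / Σ(L/K) = 1.60 / 909.0 = 0.001760 m/d (same in every zone)
Zone A: v = q/n = 0.001760/0.24 = 0.007334 m/d → t_A = 261/0.007334 = 35590 d
Zone B: v = q/n = 0.001760/0.17 = 0.01035 m/d → t_B = 330/0.01035 = 31870 d
Total t = 35590 + 31870 = 67460 d
   = 67460 / 365 = 185 yr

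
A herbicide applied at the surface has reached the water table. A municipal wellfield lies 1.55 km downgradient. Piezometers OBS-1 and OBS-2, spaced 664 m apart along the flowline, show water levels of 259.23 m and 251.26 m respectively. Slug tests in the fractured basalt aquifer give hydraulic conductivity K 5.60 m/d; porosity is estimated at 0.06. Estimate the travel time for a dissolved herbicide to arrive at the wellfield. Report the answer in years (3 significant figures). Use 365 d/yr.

3.79 years

Hydraulic gradient i = (259.23 − 251.26) / 664 = 7.97 / 664 = 0.01200
Specific discharge q = 5.60 × 0.01200 = 0.06722 m/d
v_s = q/n_e = 0.06722/0.06 = 1.120 m/d
L = 1.55 km = 1550 m
t = L / v = 1550 / 1.120 = 1384 d
   = 1384 / 365 = 3.79 yr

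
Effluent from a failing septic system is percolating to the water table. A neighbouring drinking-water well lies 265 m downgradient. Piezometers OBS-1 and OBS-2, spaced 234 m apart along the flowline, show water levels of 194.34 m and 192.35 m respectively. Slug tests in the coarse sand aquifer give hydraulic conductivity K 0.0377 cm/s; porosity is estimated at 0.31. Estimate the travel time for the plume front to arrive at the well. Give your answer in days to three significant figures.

Hydraulic gradient i = (194.34 − 192.35) / 234 = 1.99 / 234 = 0.008504
K = 0.0377 cm/s × 864 = 32.57 m/d
Darcy flux q = K·i = 32.57 × 0.008504 = 0.2770 m/d
v = Ki/n = 32.57·0.008504/0.31 = 0.8936 m/d
t = L / v = 265 / 0.8936 = 296.6 d

297 days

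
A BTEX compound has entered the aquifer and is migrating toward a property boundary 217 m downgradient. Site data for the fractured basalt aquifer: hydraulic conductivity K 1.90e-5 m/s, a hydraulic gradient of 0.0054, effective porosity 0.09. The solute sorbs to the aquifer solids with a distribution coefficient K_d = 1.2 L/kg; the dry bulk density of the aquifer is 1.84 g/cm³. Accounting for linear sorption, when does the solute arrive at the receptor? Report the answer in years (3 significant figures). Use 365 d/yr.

K = 1.90e-5 m/s × 86400 s/d = 1.642 m/d
Specific discharge q = 1.642 × 0.0054 = 0.008865 m/d
v = Ki/n = 1.642·0.0054/0.09 = 0.09850 m/d
Retardation R = 1 + ρ_b·K_d/n = 1 + 1.84×1.2/0.09 = 25.53
Contaminant velocity v_c = v/R = 0.09850/25.53 = 0.003858 m/d
t = L/v_c = 217/0.003858 = 56250 d
   = 56250/365 = 154 yr

154 years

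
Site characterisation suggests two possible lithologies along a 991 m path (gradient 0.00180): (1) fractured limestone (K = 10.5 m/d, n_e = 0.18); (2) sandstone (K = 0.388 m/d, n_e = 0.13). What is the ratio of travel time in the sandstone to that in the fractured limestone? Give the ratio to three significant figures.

Unit 1 (fractured limestone): v = 10.5×0.0018/0.18 = 0.1050 m/d, t = 991/0.1050 = 9438 d
Unit 2 (sandstone): v = 0.388×0.0018/0.13 = 0.005372 m/d, t = 991/0.005372 = 184500 d
t(sandstone) / t(fractured limestone) = 184500/9438 = 19.5

19.5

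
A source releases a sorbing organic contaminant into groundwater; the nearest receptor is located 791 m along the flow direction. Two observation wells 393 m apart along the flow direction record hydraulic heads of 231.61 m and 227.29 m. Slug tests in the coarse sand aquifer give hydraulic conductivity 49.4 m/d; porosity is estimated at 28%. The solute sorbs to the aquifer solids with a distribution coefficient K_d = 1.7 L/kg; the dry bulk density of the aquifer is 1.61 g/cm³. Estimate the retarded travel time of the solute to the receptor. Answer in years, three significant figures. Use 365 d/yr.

12.0 years

Hydraulic gradient i = (231.61 − 227.29) / 393 = 4.32 / 393 = 0.01099
Darcy flux q = K·i = 49.4 × 0.01099 = 0.5430 m/d
v_s = q/n_e = 0.5430/0.28 = 1.939 m/d
Retardation R = 1 + ρ_b·K_d/n = 1 + 1.61×1.7/0.28 = 10.77
Contaminant velocity v_c = v/R = 1.939/10.77 = 0.1800 m/d
t = L/v_c = 791/0.1800 = 4395 d
   = 4395/365 = 12.0 yr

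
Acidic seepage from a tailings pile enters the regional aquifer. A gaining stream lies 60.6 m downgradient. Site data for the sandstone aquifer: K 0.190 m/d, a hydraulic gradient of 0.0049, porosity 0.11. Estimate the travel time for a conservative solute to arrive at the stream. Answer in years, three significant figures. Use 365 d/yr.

19.6 years

Darcy flux q = K·i = 0.190 × 0.0049 = 9.310e-4 m/d
Seepage velocity v = q / n = 9.310e-4 / 0.11 = 0.008464 m/d
t = L / v = 60.6 / 0.008464 = 7160 d
   = 7160 / 365 = 19.6 yr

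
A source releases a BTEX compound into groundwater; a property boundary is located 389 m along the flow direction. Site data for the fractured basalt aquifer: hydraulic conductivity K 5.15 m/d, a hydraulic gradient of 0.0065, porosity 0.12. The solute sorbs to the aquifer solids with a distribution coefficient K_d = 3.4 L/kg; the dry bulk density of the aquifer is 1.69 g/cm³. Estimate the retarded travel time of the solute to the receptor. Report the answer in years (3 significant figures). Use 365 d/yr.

187 years

Darcy flux q = K·i = 5.15 × 0.0065 = 0.03348 m/d
v_s = q/n_e = 0.03348/0.12 = 0.2790 m/d
Retardation R = 1 + ρ_b·K_d/n = 1 + 1.69×3.4/0.12 = 48.88
Contaminant velocity v_c = v/R = 0.2790/48.88 = 0.005707 m/d
t = L/v_c = 389/0.005707 = 68170 d
   = 68170/365 = 187 yr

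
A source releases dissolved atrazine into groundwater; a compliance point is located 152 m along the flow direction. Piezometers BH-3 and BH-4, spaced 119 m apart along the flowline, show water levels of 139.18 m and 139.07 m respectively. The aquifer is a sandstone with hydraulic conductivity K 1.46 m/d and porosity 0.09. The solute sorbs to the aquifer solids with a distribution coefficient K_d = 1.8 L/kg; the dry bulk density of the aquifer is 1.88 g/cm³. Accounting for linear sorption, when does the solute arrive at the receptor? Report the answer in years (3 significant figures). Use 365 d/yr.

1070 years

Hydraulic gradient i = (139.18 − 139.07) / 119 = 0.11 / 119 = 9.244e-4
q = Ki = 1.46 × 9.244e-4 = 0.001350 m/d
v = Ki/n = 1.46·9.244e-4/0.09 = 0.01500 m/d
Retardation R = 1 + ρ_b·K_d/n = 1 + 1.88×1.8/0.09 = 38.60
Contaminant velocity v_c = v/R = 0.01500/38.60 = 3.885e-4 m/d
t = L/v_c = 152/3.885e-4 = 391300 d
   = 391300/365 = 1070 yr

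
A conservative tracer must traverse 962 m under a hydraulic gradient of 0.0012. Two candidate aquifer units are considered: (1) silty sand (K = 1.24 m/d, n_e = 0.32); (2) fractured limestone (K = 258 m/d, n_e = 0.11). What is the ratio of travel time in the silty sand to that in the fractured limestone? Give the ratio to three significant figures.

Unit 1 (silty sand): v = 1.24×0.0012/0.32 = 0.004650 m/d, t = 962/0.004650 = 206900 d
Unit 2 (fractured limestone): v = 258×0.0012/0.11 = 2.815 m/d, t = 962/2.815 = 341.8 d
t(silty sand) / t(fractured limestone) = 206900/341.8 = 605

605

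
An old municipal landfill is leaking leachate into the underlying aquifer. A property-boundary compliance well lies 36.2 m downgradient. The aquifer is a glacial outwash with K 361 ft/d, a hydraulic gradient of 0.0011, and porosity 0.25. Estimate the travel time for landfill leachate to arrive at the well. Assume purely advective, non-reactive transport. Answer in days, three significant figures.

74.8 days

K = 361 ft/d × 0.3048 = 110.0 m/d
q = Ki = 110.0 × 0.0011 = 0.1210 m/d
v_s = q/n_e = 0.1210/0.25 = 0.4841 m/d
t = L / v = 36.2 / 0.4841 = 74.77 d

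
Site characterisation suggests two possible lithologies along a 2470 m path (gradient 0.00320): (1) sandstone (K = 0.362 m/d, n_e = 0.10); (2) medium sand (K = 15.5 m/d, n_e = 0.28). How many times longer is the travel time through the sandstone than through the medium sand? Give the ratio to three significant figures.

15.3

Unit 1 (sandstone): v = 0.362×0.0032/0.10 = 0.01158 m/d, t = 2470/0.01158 = 213200 d
Unit 2 (medium sand): v = 15.5×0.0032/0.28 = 0.1771 m/d, t = 2470/0.1771 = 13940 d
t(sandstone) / t(medium sand) = 213200/13940 = 15.3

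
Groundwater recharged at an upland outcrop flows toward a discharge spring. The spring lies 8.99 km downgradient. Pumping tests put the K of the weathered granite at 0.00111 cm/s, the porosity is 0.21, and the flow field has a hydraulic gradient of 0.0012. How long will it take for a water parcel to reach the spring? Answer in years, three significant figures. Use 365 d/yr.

K = 0.00111 cm/s × 864 = 0.9590 m/d
Darcy flux q = K·i = 0.9590 × 0.0012 = 0.001151 m/d
Average linear velocity = 0.001151 / 0.21 = 0.005480 m/d
L = 8.99 km = 8990 m
t = L / v = 8990 / 0.005480 = 1.640e6 d
   = 1.640e6 / 365 = 4490 yr

4490 years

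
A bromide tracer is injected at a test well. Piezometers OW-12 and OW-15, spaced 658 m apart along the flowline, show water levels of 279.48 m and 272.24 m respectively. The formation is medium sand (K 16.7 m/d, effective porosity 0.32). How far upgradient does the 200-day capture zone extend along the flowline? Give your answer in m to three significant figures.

Hydraulic gradient i = (279.48 − 272.24) / 658 = 7.24 / 658 = 0.01100
q = Ki = 16.7 × 0.01100 = 0.1838 m/d
v_s = q/n_e = 0.1838/0.32 = 0.5742 m/d
L = v × T = 0.5742 × 200 = 114.8 m

115 m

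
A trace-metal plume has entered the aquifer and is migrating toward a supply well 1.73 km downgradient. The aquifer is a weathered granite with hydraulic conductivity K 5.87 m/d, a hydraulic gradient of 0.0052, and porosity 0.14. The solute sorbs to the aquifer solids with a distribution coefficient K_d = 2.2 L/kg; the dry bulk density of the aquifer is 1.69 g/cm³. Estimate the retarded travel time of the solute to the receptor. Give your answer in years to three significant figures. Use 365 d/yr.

599 years

Darcy flux q = K·i = 5.87 × 0.0052 = 0.03052 m/d
Seepage velocity v = q / n = 0.03052 / 0.14 = 0.2180 m/d
Retardation R = 1 + ρ_b·K_d/n = 1 + 1.69×2.2/0.14 = 27.56
Contaminant velocity v_c = v/R = 0.2180/27.56 = 0.007912 m/d
L = 1.73 km = 1730 m
t = L/v_c = 1730/0.007912 = 218700 d
   = 218700/365 = 599 yr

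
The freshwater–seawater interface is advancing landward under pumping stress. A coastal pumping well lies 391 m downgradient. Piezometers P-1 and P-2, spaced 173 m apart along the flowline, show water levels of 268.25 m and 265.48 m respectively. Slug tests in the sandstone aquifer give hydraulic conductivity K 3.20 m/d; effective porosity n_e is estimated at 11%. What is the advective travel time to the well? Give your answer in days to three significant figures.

839 days

Hydraulic gradient i = (268.25 − 265.48) / 173 = 2.77 / 173 = 0.01601
q = Ki = 3.20 × 0.01601 = 0.05124 m/d
Average linear velocity = 0.05124 / 0.11 = 0.4658 m/d
t = L / v = 391 / 0.4658 = 839.4 d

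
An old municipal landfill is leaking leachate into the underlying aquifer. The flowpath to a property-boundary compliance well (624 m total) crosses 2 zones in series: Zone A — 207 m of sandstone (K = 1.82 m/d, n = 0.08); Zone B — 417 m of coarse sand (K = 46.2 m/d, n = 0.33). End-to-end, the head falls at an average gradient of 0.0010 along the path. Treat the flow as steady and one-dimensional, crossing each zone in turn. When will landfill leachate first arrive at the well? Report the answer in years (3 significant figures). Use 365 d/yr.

83.1 years

For zones in series the flux q is common to all zones; the equivalent conductivity is the harmonic (thickness-weighted) mean, K_eq = L_total / Σ(L_j/K_j).
Σ(L/K) = 207/1.82 + 417/46.2 = 113.7 + 9.026 = 122.8 d
K_eq = L_total / Σ(L/K) = 624 / 122.8 = 5.083 m/d
q = K_eq · i = 5.083 × 0.0010 = 0.005083 m/d (same in every zone)
Zone A: v = q/n = 0.005083/0.08 = 0.06354 m/d → t_A = 207/0.06354 = 3258 d
Zone B: v = q/n = 0.005083/0.33 = 0.01540 m/d → t_B = 417/0.01540 = 27070 d
Total t = 3258 + 27070 = 30330 d
   = 30330 / 365 = 83.1 yr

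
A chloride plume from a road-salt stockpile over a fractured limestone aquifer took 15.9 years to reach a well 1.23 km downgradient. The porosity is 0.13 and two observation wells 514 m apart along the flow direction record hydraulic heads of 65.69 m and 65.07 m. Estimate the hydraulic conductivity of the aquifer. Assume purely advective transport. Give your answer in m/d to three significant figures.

Hydraulic gradient i = (65.69 − 65.07) / 514 = 0.62 / 514 = 0.001206
t = 15.9 years = 5804 d
L = 1.23 km = 1230 m
v = L / t = 1230 / 5804 = 0.2119 m/d
K = v · n / i = 0.2119 × 0.13 / 0.001206 = 22.8 m/d

22.8 m/d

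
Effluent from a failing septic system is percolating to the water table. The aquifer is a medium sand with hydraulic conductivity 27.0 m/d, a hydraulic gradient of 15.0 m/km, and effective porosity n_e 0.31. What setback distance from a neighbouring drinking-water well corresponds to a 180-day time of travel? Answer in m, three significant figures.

235 m

Specific discharge q = 27.0 × 0.015 = 0.4050 m/d
v = Ki/n = 27.0·0.015/0.31 = 1.306 m/d
L = v × T = 1.306 × 180 = 235.2 m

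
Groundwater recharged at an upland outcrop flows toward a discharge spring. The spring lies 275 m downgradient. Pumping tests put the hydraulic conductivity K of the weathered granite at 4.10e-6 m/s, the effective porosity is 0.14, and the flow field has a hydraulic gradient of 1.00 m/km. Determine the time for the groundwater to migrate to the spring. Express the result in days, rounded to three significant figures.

109000 days

K = 4.10e-6 m/s × 86400 s/d = 0.3542 m/d
Darcy flux q = K·i = 0.3542 × 0.0010 = 3.542e-4 m/d
v_s = q/n_e = 3.542e-4/0.14 = 0.002530 m/d
t = L / v = 275 / 0.002530 = 108700 d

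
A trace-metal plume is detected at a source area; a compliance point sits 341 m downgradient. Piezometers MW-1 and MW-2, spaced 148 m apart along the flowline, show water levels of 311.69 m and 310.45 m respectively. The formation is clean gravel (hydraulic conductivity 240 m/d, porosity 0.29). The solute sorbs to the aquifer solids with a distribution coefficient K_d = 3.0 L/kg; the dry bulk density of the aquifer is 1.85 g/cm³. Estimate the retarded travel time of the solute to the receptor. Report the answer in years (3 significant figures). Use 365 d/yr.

2.71 years

Hydraulic gradient i = (311.69 − 310.45) / 148 = 1.24 / 148 = 0.008378
Specific discharge q = 240 × 0.008378 = 2.011 m/d
Average linear velocity = 2.011 / 0.29 = 6.934 m/d
Retardation R = 1 + ρ_b·K_d/n = 1 + 1.85×3.0/0.29 = 20.14
Contaminant velocity v_c = v/R = 6.934/20.14 = 0.3443 m/d
t = L/v_c = 341/0.3443 = 990.4 d
   = 990.4/365 = 2.71 yr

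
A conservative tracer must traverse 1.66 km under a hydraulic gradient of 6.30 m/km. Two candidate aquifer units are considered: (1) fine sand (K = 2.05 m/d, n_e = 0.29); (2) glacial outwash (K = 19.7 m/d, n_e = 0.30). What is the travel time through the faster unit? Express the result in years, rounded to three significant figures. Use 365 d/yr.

11.0 years

Unit 1 (fine sand): v = 2.05×0.0063/0.29 = 0.04453 m/d, t = 1660/0.04453 = 37270 d
Unit 2 (glacial outwash): v = 19.7×0.0063/0.30 = 0.4137 m/d, t = 1660/0.4137 = 4013 d
Faster: 4013 d / 365 = 11.0 yr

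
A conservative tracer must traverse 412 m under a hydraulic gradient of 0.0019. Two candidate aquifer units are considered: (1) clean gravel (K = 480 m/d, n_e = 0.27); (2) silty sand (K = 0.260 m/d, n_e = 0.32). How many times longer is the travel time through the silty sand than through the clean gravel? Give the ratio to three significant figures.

2190

Unit 1 (clean gravel): v = 480×0.0019/0.27 = 3.378 m/d, t = 412/3.378 = 122.0 d
Unit 2 (silty sand): v = 0.260×0.0019/0.32 = 0.001544 m/d, t = 412/0.001544 = 266900 d
t(silty sand) / t(clean gravel) = 266900/122.0 = 2190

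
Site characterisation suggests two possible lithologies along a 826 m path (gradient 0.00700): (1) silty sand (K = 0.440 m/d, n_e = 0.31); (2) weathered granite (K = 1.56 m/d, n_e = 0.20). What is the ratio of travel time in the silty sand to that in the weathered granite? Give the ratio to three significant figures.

5.50

Unit 1 (silty sand): v = 0.440×0.0070/0.31 = 0.009935 m/d, t = 826/0.009935 = 83140 d
Unit 2 (weathered granite): v = 1.56×0.0070/0.20 = 0.05460 m/d, t = 826/0.05460 = 15130 d
t(silty sand) / t(weathered granite) = 83140/15130 = 5.50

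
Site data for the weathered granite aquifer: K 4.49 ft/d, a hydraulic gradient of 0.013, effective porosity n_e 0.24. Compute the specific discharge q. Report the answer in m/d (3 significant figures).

0.0178 m/d

K = 4.49 ft/d × 0.3048 = 1.369 m/d
q = Ki = 1.369 × 0.013 = 0.01779 m/d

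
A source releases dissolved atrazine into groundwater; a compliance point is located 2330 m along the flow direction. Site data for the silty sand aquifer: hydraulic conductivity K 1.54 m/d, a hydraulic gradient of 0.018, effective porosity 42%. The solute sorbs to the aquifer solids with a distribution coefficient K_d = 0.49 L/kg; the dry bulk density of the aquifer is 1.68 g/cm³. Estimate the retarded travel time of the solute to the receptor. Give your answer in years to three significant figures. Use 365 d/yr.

286 years

q = Ki = 1.54 × 0.018 = 0.02772 m/d
v = Ki/n = 1.54·0.018/0.42 = 0.06600 m/d
Retardation R = 1 + ρ_b·K_d/n = 1 + 1.68×0.49/0.42 = 2.960
Contaminant velocity v_c = v/R = 0.06600/2.960 = 0.02230 m/d
t = L/v_c = 2330/0.02230 = 104500 d
   = 104500/365 = 286 yr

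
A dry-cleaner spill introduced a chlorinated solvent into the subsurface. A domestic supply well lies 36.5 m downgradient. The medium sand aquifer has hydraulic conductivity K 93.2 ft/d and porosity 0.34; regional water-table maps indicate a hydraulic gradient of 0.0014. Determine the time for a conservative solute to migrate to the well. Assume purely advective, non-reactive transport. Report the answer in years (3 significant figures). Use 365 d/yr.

0.855 years

K = 93.2 ft/d × 0.3048 = 28.41 m/d
Specific discharge q = 28.41 × 0.0014 = 0.03977 m/d
v_s = q/n_e = 0.03977/0.34 = 0.1170 m/d
t = L / v = 36.5 / 0.1170 = 312.0 d
   = 312.0 / 365 = 0.855 yr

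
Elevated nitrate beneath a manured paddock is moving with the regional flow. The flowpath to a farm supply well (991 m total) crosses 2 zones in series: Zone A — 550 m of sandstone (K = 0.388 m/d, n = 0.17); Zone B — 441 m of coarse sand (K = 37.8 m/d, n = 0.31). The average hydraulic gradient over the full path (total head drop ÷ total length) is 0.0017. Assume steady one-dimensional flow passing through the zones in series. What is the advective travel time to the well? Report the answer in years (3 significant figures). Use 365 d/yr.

535 years

Steady 1-D flow in series ⇒ the Darcy flux q is identical in every zone and the zone head losses add (resistances L/K in series).
Σ(L/K) = 550/0.388 + 441/37.8 = 1418 + 11.67 = 1429 d
K_eq = L_total / Σ(L/K) = 991 / 1429 = 0.6934 m/d
q = K_eq · i = 0.6934 × 0.0017 = 0.001179 m/d (same in every zone)
Zone A: v = q/n = 0.001179/0.17 = 0.006934 m/d → t_A = 550/0.006934 = 79320 d
Zone B: v = q/n = 0.001179/0.31 = 0.003803 m/d → t_B = 441/0.003803 = 116000 d
Total t = 79320 + 116000 = 195300 d
   = 195300 / 365 = 535 yr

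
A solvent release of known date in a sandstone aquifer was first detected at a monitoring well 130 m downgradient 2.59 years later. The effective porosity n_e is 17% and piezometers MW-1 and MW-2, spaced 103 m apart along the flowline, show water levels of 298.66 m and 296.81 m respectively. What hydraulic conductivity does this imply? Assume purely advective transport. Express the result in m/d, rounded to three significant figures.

1.30 m/d

Hydraulic gradient i = (298.66 − 296.81) / 103 = 1.85 / 103 = 0.01796
t = 2.59 years = 945.3 d
v = L / t = 130 / 945.3 = 0.1375 m/d
K = v · n / i = 0.1375 × 0.17 / 0.01796 = 1.30 m/d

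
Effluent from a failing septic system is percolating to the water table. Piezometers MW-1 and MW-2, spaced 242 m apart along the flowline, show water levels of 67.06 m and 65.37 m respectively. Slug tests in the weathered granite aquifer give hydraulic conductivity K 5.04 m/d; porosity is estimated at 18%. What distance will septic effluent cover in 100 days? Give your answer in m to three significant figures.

Hydraulic gradient i = (67.06 − 65.37) / 242 = 1.69 / 242 = 0.006983
Darcy flux q = K·i = 5.04 × 0.006983 = 0.03520 m/d
Seepage velocity v = q / n = 0.03520 / 0.18 = 0.1955 m/d
L = v × T = 0.1955 × 100 = 19.55 m

19.6 m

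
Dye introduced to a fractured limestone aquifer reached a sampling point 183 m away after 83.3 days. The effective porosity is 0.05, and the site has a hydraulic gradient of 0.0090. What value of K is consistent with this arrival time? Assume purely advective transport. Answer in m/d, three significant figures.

v = L / t = 183 / 83.3 = 2.197 m/d
K = v · n / i = 2.197 × 0.05 / 0.0090 = 12.2 m/d

12.2 m/d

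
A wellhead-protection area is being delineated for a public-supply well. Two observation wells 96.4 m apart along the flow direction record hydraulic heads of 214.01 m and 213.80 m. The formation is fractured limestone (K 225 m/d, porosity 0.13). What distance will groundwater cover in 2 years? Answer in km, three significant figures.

2.75 km

Hydraulic gradient i = (214.01 − 213.80) / 96.4 = 0.21 / 96.4 = 0.002178
Specific discharge q = 225 × 0.002178 = 0.4901 m/d
Average linear velocity = 0.4901 / 0.13 = 3.770 m/d
T = 2 yr × 365 = 730 d
L = v × T = 3.770 × 730 = 2752 m
   = 2.75 km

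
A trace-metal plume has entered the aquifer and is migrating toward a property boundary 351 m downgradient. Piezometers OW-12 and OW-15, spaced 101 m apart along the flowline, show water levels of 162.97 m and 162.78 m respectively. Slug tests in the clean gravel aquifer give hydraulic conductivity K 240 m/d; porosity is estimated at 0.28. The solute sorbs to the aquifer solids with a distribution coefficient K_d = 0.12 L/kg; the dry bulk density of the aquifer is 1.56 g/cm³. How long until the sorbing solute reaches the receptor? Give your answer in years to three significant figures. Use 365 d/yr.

Hydraulic gradient i = (162.97 − 162.78) / 101 = 0.19 / 101 = 0.001881
q = Ki = 240 × 0.001881 = 0.4515 m/d
v = Ki/n = 240·0.001881/0.28 = 1.612 m/d
Retardation R = 1 + ρ_b·K_d/n = 1 + 1.56×0.12/0.28 = 1.669
Contaminant velocity v_c = v/R = 1.612/1.669 = 0.9664 m/d
t = L/v_c = 351/0.9664 = 363.2 d
   = 363.2/365 = 0.995 yr

0.995 years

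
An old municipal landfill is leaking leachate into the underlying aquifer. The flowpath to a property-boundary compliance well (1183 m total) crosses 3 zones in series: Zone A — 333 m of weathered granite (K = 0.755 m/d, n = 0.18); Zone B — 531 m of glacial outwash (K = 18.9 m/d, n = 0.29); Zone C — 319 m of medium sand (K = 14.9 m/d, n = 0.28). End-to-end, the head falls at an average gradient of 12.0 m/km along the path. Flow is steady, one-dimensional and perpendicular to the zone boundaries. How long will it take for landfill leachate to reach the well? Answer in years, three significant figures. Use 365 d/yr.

28.7 years

For zones in series the flux q is common to all zones; the equivalent conductivity is the harmonic (thickness-weighted) mean, K_eq = L_total / Σ(L_j/K_j).
Σ(L/K) = 333/0.755 + 531/18.9 + 319/14.9 = 441.1 + 28.10 + 21.41 = 490.6 d
K_eq = L_total / Σ(L/K) = 1183 / 490.6 = 2.412 m/d
q = K_eq · i = 2.412 × 0.012 = 0.02894 m/d (same in every zone)
Zone A: v = q/n = 0.02894/0.18 = 0.1608 m/d → t_A = 333/0.1608 = 2071 d
Zone B: v = q/n = 0.02894/0.29 = 0.09979 m/d → t_B = 531/0.09979 = 5321 d
Zone C: v = q/n = 0.02894/0.28 = 0.1034 m/d → t_C = 319/0.1034 = 3087 d
Total t = 2071 + 5321 + 3087 = 10480 d
   = 10480 / 365 = 28.7 yr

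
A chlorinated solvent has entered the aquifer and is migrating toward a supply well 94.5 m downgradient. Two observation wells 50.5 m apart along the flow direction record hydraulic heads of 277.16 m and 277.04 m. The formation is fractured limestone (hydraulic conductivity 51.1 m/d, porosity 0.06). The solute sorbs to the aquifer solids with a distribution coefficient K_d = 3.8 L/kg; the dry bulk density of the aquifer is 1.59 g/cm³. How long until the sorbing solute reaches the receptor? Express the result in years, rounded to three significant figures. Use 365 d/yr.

13.0 years

Hydraulic gradient i = (277.16 − 277.04) / 50.5 = 0.12 / 50.5 = 0.002376
q = Ki = 51.1 × 0.002376 = 0.1214 m/d
v = Ki/n = 51.1·0.002376/0.06 = 2.024 m/d
Retardation R = 1 + ρ_b·K_d/n = 1 + 1.59×3.8/0.06 = 101.7
Contaminant velocity v_c = v/R = 2.024/101.7 = 0.01990 m/d
t = L/v_c = 94.5/0.01990 = 4749 d
   = 4749/365 = 13.0 yr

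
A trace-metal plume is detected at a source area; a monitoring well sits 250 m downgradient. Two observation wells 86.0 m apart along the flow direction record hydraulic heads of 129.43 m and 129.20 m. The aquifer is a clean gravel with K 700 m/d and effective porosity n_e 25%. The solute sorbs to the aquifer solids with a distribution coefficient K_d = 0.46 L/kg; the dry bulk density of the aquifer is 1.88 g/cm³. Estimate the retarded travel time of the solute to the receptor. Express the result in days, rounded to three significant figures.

149 days

Hydraulic gradient i = (129.43 − 129.20) / 86.0 = 0.23 / 86.0 = 0.002674
q = Ki = 700 × 0.002674 = 1.872 m/d
v = Ki/n = 700·0.002674/0.25 = 7.488 m/d
Retardation R = 1 + ρ_b·K_d/n = 1 + 1.88×0.46/0.25 = 4.459
Contaminant velocity v_c = v/R = 7.488/4.459 = 1.679 m/d
t = L/v_c = 250/1.679 = 148.9 d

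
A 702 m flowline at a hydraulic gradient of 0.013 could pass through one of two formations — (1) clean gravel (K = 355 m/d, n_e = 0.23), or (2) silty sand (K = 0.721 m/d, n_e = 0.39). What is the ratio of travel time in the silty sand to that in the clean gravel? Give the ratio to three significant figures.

Unit 1 (clean gravel): v = 355×0.013/0.23 = 20.07 m/d, t = 702/20.07 = 34.99 d
Unit 2 (silty sand): v = 0.721×0.013/0.39 = 0.02403 m/d, t = 702/0.02403 = 29210 d
t(silty sand) / t(clean gravel) = 29210/34.99 = 835

835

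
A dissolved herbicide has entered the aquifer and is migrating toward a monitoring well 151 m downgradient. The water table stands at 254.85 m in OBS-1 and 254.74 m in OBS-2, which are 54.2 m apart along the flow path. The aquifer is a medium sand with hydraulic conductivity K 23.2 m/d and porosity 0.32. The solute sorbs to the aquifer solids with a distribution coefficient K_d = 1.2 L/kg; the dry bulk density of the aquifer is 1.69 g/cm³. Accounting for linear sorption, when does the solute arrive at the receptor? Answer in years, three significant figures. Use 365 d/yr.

20.6 years

Hydraulic gradient i = (254.85 − 254.74) / 54.2 = 0.11 / 54.2 = 0.002030
Darcy flux q = K·i = 23.2 × 0.002030 = 0.04708 m/d
v_s = q/n_e = 0.04708/0.32 = 0.1471 m/d
Retardation R = 1 + ρ_b·K_d/n = 1 + 1.69×1.2/0.32 = 7.338
Contaminant velocity v_c = v/R = 0.1471/7.338 = 0.02005 m/d
t = L/v_c = 151/0.02005 = 7530 d
   = 7530/365 = 20.6 yr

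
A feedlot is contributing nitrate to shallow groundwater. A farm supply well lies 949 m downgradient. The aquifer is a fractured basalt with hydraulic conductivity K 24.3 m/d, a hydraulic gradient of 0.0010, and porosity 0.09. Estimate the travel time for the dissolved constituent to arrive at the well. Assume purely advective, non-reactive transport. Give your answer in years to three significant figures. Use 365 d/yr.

Darcy flux q = K·i = 24.3 × 0.0010 = 0.02430 m/d
v = Ki/n = 24.3·0.0010/0.09 = 0.2700 m/d
t = L / v = 949 / 0.2700 = 3515 d
   = 3515 / 365 = 9.63 yr

9.63 years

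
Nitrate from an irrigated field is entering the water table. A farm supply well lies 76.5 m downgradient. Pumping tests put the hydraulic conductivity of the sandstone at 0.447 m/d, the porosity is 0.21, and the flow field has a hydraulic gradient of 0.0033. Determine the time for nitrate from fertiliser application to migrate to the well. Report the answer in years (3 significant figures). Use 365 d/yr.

Darcy flux q = K·i = 0.447 × 0.0033 = 0.001475 m/d
Average linear velocity = 0.001475 / 0.21 = 0.007024 m/d
t = L / v = 76.5 / 0.007024 = 10890 d
   = 10890 / 365 = 29.8 yr

29.8 years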